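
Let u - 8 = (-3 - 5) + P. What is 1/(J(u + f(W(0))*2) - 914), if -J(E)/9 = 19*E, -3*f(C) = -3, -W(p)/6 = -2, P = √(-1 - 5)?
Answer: I/(-1256*I + 171*√6) ≈ -0.00071649 + 0.00023894*I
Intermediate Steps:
P = I*√6 (P = √(-6) = I*√6 ≈ 2.4495*I)
W(p) = 12 (W(p) = -6*(-2) = 12)
f(C) = 1 (f(C) = -⅓*(-3) = 1)
u = I*√6 (u = 8 + ((-3 - 5) + I*√6) = 8 + (-8 + I*√6) = I*√6 ≈ 2.4495*I)
J(E) = -171*E
1/(J(u + f(W(0))*2) - 914) = 1/(-171*(I*√6 + 1*2) - 914) = 1/(-171*(I*√6 + 2) - 914) = 1/(-171*(2 + I*√6) - 914) = 1/((-342 - 171*I*√6) - 914) = 1/(-1256 - 171*I*√6)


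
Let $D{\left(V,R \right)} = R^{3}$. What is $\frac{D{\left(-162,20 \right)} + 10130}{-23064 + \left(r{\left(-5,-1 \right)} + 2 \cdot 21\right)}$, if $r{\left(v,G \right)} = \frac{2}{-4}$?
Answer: $- \frac{7252}{9209} \approx -0.78749$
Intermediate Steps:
$r{\left(v,G \right)} = - \frac{1}{2}$ ($r{\left(v,G \right)} = 2 \left(- \frac{1}{4}\right) = - \frac{1}{2}$)
$\frac{D{\left(-162,20 \right)} + 10130}{-23064 + \left(r{\left(-5,-1 \right)} + 2 \cdot 21\right)} = \frac{20^{3} + 10130}{-23064 + \left(- \frac{1}{2} + 2 \cdot 21\right)} = \frac{8000 + 10130}{-23064 + \left(- \frac{1}{2} + 42\right)} = \frac{18130}{-23064 + \frac{83}{2}} = \frac{18130}{- \frac{46045}{2}} = 18130 \left(- \frac{2}{46045}\right) = - \frac{7252}{9209}$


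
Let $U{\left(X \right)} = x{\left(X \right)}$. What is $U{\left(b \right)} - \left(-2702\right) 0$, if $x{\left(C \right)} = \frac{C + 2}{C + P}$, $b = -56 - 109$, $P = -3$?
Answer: $\frac{163}{168} \approx 0.97024$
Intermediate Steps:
$b = -165$ ($b = -56 - 109 = -165$)
$x{\left(C \right)} = \frac{2 + C}{-3 + C}$ ($x{\left(C \right)} = \frac{C + 2}{C - 3} = \frac{2 + C}{-3 + C}$)
$U{\left(X \right)} = \frac{2 + X}{-3 + X}$
$U{\left(b \right)} - \left(-2702\right) 0 = \frac{2 - 165}{-3 - 165} - \left(-2702\right) 0 = \frac{1}{-168} \left(-163\right) - 0 = \left(- \frac{1}{168}\right) \left(-163\right) + 0 = \frac{163}{168} + 0 = \frac{163}{168}$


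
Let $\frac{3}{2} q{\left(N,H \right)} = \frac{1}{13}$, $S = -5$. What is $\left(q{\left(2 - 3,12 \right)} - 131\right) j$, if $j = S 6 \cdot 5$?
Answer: $\frac{255350}{13} \approx 19642.0$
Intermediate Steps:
$j = -150$ ($j = \left(-5\right) 6 \cdot 5 = \left(-30\right) 5 = -150$)
$q{\left(N,H \right)} = \frac{2}{39}$ ($q{\left(N,H \right)} = \frac{2}{3 \cdot 13} = \frac{2}{3} \cdot \frac{1}{13} = \frac{2}{39}$)
$\left(q{\left(2 - 3,12 \right)} - 131\right) j = \left(\frac{2}{39} - 131\right) \left(-150\right) = \left(- \frac{5107}{39}\right) \left(-150\right) = \frac{255350}{13}$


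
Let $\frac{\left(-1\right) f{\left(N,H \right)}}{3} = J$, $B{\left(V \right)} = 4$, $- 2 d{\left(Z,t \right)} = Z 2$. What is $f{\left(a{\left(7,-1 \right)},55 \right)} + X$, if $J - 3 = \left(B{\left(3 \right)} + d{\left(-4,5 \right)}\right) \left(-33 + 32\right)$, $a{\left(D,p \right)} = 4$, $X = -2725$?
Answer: $-2710$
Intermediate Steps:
$d{\left(Z,t \right)} = - Z$ ($d{\left(Z,t \right)} = - \frac{Z 2}{2} = - \frac{2 Z}{2} = - Z$)
$J = -5$ ($J = 3 + \left(4 - -4\right) \left(-33 + 32\right) = 3 + \left(4 + 4\right) \left(-1\right) = 3 + 8 \left(-1\right) = 3 - 8 = -5$)
$f{\left(N,H \right)} = 15$ ($f{\left(N,H \right)} = \left(-3\right) \left(-5\right) = 15$)
$f{\left(a{\left(7,-1 \right)},55 \right)} + X = 15 - 2725 = -2710$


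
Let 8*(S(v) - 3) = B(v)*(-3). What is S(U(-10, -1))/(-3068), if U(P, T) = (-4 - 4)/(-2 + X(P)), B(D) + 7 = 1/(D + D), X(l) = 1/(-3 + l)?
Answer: -9279/5105152 ≈ -0.0018176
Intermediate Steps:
B(D) = -7 + 1/(2*D) (B(D) = -7 + 1/(D + D) = -7 + 1/(2*D))
U(P, T) = -8/(-2 + 1/(-3 + P)) (U(P, T) = (-4 - 4)/(-2 + 1/(-3 + P)) = -8/(-2 + 1/(-3 + P)))
S(v) = 45/8 - 3/(16*v) (S(v) = 3 + ((-7 + 1/(2*v))*(-3))/8 = 3 + (21 - 3/(2*v))/8 = 3 + (21/8 - 3/(16*v)) = 45/8 - 3/(16*v))
S(U(-10, -1))/(-3068) = (3*(-1 + 30*(8*(-3 - 10)/(-7 + 2*(-10))))/(16*((8*(-3 - 10)/(-7 + 2*(-10))))))/(-3068) = (3*(-1 + 30*(8*(-13)/(-7 - 20)))/(16*((8*(-13)/(-7 - 20)))))*(-1/3068) = (3*(-1 + 30*(8*(-13)/(-27)))/(16*((8*(-13)/(-27)))))*(-1/3068) = (3*(-1 + 30*(8*(-1/27)*(-13)))/(16*((8*(-1/27)*(-13)))))*(-1/3068) = (3*(-1 + 30*(104/27))/(16*(104/27)))*(-1/3068) = ((3/16)*(27/104)*(-1 + 1040/9))*(-1/3068) = ((3/16)*(27/104)*(1031/9))*(-1/3068) = (9279/1664)*(-1/3068) = -9279/5105152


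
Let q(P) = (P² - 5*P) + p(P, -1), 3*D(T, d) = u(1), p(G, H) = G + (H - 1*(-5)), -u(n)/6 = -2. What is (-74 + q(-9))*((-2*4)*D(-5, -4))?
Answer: -1504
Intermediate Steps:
u(n) = 12 (u(n) = -6*(-2) = 12)
p(G, H) = 5 + G + H (p(G, H) = G + (H + 5) = G + (5 + H) = 5 + G + H)
D(T, d) = 4 (D(T, d) = (⅓)*12 = 4)
q(P) = 4 + P² - 4*P (q(P) = (P² - 5*P) + (5 + P - 1) = (P² - 5*P) + (4 + P) = 4 + P² - 4*P)
(-74 + q(-9))*((-2*4)*D(-5, -4)) = (-74 + (4 + (-9)² - 4*(-9)))*(-2*4*4) = (-74 + (4 + 81 + 36))*(-8*4) = (-74 + 121)*(-32) = 47*(-32) = -1504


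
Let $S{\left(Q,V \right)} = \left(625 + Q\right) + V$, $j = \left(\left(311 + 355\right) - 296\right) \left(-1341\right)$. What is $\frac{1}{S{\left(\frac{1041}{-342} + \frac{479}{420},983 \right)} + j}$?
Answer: $- \frac{2660}{1315539983} \approx -2.022 \cdot 10^{-6}$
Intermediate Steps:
$j = -496170$ ($j = \left(666 - 296\right) \left(-1341\right) = 370 \left(-1341\right) = -496170$)
$S{\left(Q,V \right)} = 625 + Q + V$
$\frac{1}{S{\left(\frac{1041}{-342} + \frac{479}{420},983 \right)} + j} = \frac{1}{\left(625 + \left(\frac{1041}{-342} + \frac{479}{420}\right) + 983\right) - 496170} = \frac{1}{\left(625 + \left(1041 \left(- \frac{1}{342}\right) + 479 \cdot \frac{1}{420}\right) + 983\right) - 496170} = \frac{1}{\left(625 + \left(- \frac{347}{114} + \frac{479}{420}\right) + 983\right) - 496170} = \frac{1}{\left(625 - \frac{5063}{2660} + 983\right) - 496170} = \frac{1}{\frac{4272217}{2660} - 496170} = \frac{1}{- \frac{1315539983}{2660}} = - \frac{2660}{1315539983}$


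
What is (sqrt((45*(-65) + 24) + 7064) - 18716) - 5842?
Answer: -24558 + sqrt(4163) ≈ -24493.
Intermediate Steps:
(sqrt((45*(-65) + 24) + 7064) - 18716) - 5842 = (sqrt((-2925 + 24) + 7064) - 18716) - 5842 = (sqrt(-2901 + 7064) - 18716) - 5842 = (sqrt(4163) - 18716) - 5842 = (-18716 + sqrt(4163)) - 5842 = -24558 + sqrt(4163)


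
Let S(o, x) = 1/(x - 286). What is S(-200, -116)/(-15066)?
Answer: 1/6056532 ≈ 1.6511e-7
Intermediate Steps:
S(o, x) = 1/(-286 + x)
S(-200, -116)/(-15066) = 1/(-286 - 116*(-15066)) = -1/15066/(-402) = -1/402*(-1/15066) = 1/6056532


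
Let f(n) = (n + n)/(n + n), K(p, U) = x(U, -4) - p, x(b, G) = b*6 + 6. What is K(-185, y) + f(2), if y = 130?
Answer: 972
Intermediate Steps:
x(b, G) = 6 + 6*b (x(b, G) = 6*b + 6 = 6 + 6*b)
K(p, U) = 6 - p + 6*U (K(p, U) = (6 + 6*U) - p = 6 - p + 6*U)
f(n) = 1 (f(n) = (2*n)/((2*n)) = (2*n)*(1/(2*n)) = 1)
K(-185, y) + f(2) = (6 - 1*(-185) + 6*130) + 1 = (6 + 185 + 780) + 1 = 971 + 1 = 972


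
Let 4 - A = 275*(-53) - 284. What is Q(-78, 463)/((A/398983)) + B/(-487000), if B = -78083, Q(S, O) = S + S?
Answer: -30310375928371/7238281000 ≈ -4187.5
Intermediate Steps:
A = 14863 (A = 4 - (275*(-53) - 284) = 4 - (-14575 - 284) = 4 - 1*(-14859) = 4 + 14859 = 14863)
Q(S, O) = 2*S
Q(-78, 463)/((A/398983)) + B/(-487000) = (2*(-78))/((14863/398983)) - 78083/(-487000) = -156/(14863*(1/398983)) - 78083*(-1/487000) = -156/14863/398983 + 78083/487000 = -156*398983/14863 + 78083/487000 = -62241348/14863 + 78083/487000 = -30310375928371/7238281000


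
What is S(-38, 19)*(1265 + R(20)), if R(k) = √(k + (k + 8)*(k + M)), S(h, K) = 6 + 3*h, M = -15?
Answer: -136620 - 432*√10 ≈ -1.3799e+5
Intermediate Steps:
R(k) = √(k + (-15 + k)*(8 + k)) (R(k) = √(k + (k + 8)*(k - 15)) = √(k + (8 + k)*(-15 + k)) = √(k + (-15 + k)*(8 + k)))
S(-38, 19)*(1265 + R(20)) = (6 + 3*(-38))*(1265 + √(-120 + 20² - 6*20)) = (6 - 114)*(1265 + √(-120 + 400 - 120)) = -108*(1265 + √160) = -108*(1265 + 4*√10) = -136620 - 432*√10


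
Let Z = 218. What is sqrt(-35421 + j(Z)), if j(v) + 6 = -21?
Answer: 2*I*sqrt(8862) ≈ 188.28*I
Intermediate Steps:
j(v) = -27 (j(v) = -6 - 21 = -27)
sqrt(-35421 + j(Z)) = sqrt(-35421 - 27) = sqrt(-35448) = 2*I*sqrt(8862)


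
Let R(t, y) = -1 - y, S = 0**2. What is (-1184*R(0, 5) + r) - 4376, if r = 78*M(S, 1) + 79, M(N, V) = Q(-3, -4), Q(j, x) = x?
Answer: 2495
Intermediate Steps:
S = 0
M(N, V) = -4
r = -233 (r = 78*(-4) + 79 = -312 + 79 = -233)
(-1184*R(0, 5) + r) - 4376 = (-1184*(-1 - 1*5) - 233) - 4376 = (-1184*(-1 - 5) - 233) - 4376 = (-1184*(-6) - 233) - 4376 = (7104 - 233) - 4376 = 6871 - 4376 = 2495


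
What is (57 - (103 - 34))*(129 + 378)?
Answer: -6084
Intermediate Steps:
(57 - (103 - 34))*(129 + 378) = (57 - 1*69)*507 = (57 - 69)*507 = -12*507 = -6084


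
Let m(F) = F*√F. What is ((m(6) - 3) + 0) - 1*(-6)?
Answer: 3 + 6*√6 ≈ 17.697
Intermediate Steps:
m(F) = F^(3/2)
((m(6) - 3) + 0) - 1*(-6) = ((6^(3/2) - 3) + 0) - 1*(-6) = ((6*√6 - 3) + 0) + 6 = ((-3 + 6*√6) + 0) + 6 = (-3 + 6*√6) + 6 = 3 + 6*√6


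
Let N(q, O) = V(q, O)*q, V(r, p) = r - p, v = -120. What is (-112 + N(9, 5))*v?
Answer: 9120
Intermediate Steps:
N(q, O) = q*(q - O) (N(q, O) = (q - O)*q = q*(q - O))
(-112 + N(9, 5))*v = (-112 + 9*(9 - 1*5))*(-120) = (-112 + 9*(9 - 5))*(-120) = (-112 + 9*4)*(-120) = (-112 + 36)*(-120) = -76*(-120) = 9120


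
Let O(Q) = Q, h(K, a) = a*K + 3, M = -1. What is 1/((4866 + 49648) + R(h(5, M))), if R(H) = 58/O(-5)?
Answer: 5/272512 ≈ 1.8348e-5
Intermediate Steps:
h(K, a) = 3 + K*a (h(K, a) = K*a + 3 = 3 + K*a)
R(H) = -58/5 (R(H) = 58/(-5) = 58*(-⅕) = -58/5)
1/((4866 + 49648) + R(h(5, M))) = 1/((4866 + 49648) - 58/5) = 1/(54514 - 58/5) = 1/(272512/5) = 5/272512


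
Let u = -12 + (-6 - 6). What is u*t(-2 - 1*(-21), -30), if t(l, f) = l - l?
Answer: 0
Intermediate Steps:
u = -24 (u = -12 - 12 = -24)
t(l, f) = 0
u*t(-2 - 1*(-21), -30) = -24*0 = 0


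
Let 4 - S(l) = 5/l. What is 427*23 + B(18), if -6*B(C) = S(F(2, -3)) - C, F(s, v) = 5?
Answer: 19647/2 ≈ 9823.5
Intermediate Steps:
S(l) = 4 - 5/l
B(C) = -½ + C/6 (B(C) = -((4 - 5/5) - C)/6 = -((4 - 5*⅕) - C)/6 = -((4 - 1) - C)/6 = -(3 - C)/6 = -½ + C/6)
427*23 + B(18) = 427*23 + (-½ + (⅙)*18) = 9821 + (-½ + 3) = 9821 + 5/2 = 19647/2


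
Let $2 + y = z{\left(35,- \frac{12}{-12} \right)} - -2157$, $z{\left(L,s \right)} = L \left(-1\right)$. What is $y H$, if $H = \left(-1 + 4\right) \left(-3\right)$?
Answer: $-19080$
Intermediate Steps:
$z{\left(L,s \right)} = - L$
$H = -9$ ($H = 3 \left(-3\right) = -9$)
$y = 2120$ ($y = -2 - -2122 = -2 + \left(-35 + 2157\right) = -2 + 2122 = 2120$)
$y H = 2120 \left(-9\right) = -19080$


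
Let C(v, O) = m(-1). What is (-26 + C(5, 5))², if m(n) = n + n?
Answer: 784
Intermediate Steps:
m(n) = 2*n
C(v, O) = -2 (C(v, O) = 2*(-1) = -2)
(-26 + C(5, 5))² = (-26 - 2)² = (-28)² = 784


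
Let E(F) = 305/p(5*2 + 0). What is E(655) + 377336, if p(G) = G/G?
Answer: 377641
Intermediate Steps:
p(G) = 1
E(F) = 305 (E(F) = 305/1 = 305*1 = 305)
E(655) + 377336 = 305 + 377336 = 377641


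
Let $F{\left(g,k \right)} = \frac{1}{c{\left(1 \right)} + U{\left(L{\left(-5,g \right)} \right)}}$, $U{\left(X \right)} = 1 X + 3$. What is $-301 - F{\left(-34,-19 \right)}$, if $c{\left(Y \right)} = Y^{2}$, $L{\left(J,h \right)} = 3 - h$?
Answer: $- \frac{12342}{41} \approx -301.02$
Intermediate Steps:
$U{\left(X \right)} = 3 + X$ ($U{\left(X \right)} = X + 3 = 3 + X$)
$F{\left(g,k \right)} = \frac{1}{7 - g}$ ($F{\left(g,k \right)} = \frac{1}{1^{2} + \left(3 - \left(-3 + g\right)\right)} = \frac{1}{1 - \left(-6 + g\right)} = \frac{1}{7 - g}$)
$-301 - F{\left(-34,-19 \right)} = -301 - - \frac{1}{-7 - 34} = -301 - - \frac{1}{-41} = -301 - \left(-1\right) \left(- \frac{1}{41}\right) = -301 - \frac{1}{41} = - \frac{12342}{41}$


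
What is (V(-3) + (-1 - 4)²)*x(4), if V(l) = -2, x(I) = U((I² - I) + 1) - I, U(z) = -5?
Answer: -207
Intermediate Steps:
x(I) = -5 - I
(V(-3) + (-1 - 4)²)*x(4) = (-2 + (-1 - 4)²)*(-5 - 1*4) = (-2 + (-5)²)*(-5 - 4) = (-2 + 25)*(-9) = 23*(-9) = -207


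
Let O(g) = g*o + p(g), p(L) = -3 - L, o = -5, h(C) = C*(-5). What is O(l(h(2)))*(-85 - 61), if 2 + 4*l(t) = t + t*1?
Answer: -4380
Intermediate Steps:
h(C) = -5*C
l(t) = -½ + t/2 (l(t) = -½ + (t + t*1)/4 = -½ + (t + t)/4 = -½ + (2*t)/4 = -½ + t/2)
O(g) = -3 - 6*g (O(g) = g*(-5) + (-3 - g) = -5*g + (-3 - g) = -3 - 6*g)
O(l(h(2)))*(-85 - 61) = (-3 - 6*(-½ + (-5*2)/2))*(-85 - 61) = (-3 - 6*(-½ + (½)*(-10)))*(-146) = (-3 - 6*(-½ - 5))*(-146) = (-3 - 6*(-11/2))*(-146) = (-3 + 33)*(-146) = 30*(-146) = -4380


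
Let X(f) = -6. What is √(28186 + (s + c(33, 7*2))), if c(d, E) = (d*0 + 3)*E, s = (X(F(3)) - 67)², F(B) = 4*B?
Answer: √33557 ≈ 183.19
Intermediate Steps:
s = 5329 (s = (-6 - 67)² = (-73)² = 5329)
c(d, E) = 3*E (c(d, E) = (0 + 3)*E = 3*E)
√(28186 + (s + c(33, 7*2))) = √(28186 + (5329 + 3*(7*2))) = √(28186 + (5329 + 3*14)) = √(28186 + (5329 + 42)) = √(28186 + 5371) = √33557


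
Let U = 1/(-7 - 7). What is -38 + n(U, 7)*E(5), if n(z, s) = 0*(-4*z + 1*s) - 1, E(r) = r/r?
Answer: -39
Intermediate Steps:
E(r) = 1
U = -1/14 (U = 1/(-14) = -1/14 ≈ -0.071429)
n(z, s) = -1 (n(z, s) = 0*(-4*z + s) - 1 = 0*(s - 4*z) - 1 = 0 - 1 = -1)
-38 + n(U, 7)*E(5) = -38 - 1*1 = -38 - 1 = -39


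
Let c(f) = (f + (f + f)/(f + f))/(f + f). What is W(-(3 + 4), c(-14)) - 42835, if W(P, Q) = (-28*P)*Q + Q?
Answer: -1196819/28 ≈ -42744.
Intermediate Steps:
c(f) = (1 + f)/(2*f) (c(f) = (f + (2*f)/((2*f)))/((2*f)) = (f + (2*f)*(1/(2*f)))*(1/(2*f)) = (f + 1)*(1/(2*f)) = (1 + f)*(1/(2*f)) = (1 + f)/(2*f))
W(P, Q) = Q - 28*P*Q (W(P, Q) = -28*P*Q + Q = Q - 28*P*Q)
W(-(3 + 4), c(-14)) - 42835 = ((½)*(1 - 14)/(-14))*(1 - (-28)*(3 + 4)) - 42835 = ((½)*(-1/14)*(-13))*(1 - (-28)*7) - 42835 = 13*(1 - 28*(-7))/28 - 42835 = 13*(1 + 196)/28 - 42835 = (13/28)*197 - 42835 = 2561/28 - 42835 = -1196819/28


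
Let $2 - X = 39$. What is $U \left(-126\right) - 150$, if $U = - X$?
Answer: $-4812$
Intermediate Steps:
$X = -37$ ($X = 2 - 39 = -37$)
$U = 37$ ($U = \left(-1\right) \left(-37\right) = 37$)
$U \left(-126\right) - 150 = 37 \left(-126\right) - 150 = -4662 - 150 = -4812$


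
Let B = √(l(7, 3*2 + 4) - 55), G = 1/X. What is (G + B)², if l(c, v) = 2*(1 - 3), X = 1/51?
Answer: (51 + I*√59)² ≈ 2542.0 + 783.48*I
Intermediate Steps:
X = 1/51 ≈ 0.019608
G = 51 (G = 1/(1/51) = 51)
l(c, v) = -4 (l(c, v) = 2*(-2) = -4)
B = I*√59 (B = √(-4 - 55) = √(-59) = I*√59 ≈ 7.6811*I)
(G + B)² = (51 + I*√59)²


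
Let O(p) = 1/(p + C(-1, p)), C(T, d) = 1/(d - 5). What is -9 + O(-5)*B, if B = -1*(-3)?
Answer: -163/17 ≈ -9.5882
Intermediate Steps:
C(T, d) = 1/(-5 + d)
B = 3
O(p) = 1/(p + 1/(-5 + p))
-9 + O(-5)*B = -9 + ((-5 - 5)/(1 - 5*(-5 - 5)))*3 = -9 + (-10/(1 - 5*(-10)))*3 = -9 + (-10/(1 + 50))*3 = -9 + (-10/51)*3 = -9 + ((1/51)*(-10))*3 = -9 - 10/51*3 = -9 - 10/17 = -163/17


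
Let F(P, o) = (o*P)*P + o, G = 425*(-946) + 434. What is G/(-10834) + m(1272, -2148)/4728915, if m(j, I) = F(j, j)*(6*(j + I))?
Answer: -434045230068152/189752093 ≈ -2.2874e+6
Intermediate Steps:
G = -401616 (G = -402050 + 434 = -401616)
F(P, o) = o + o*P² (F(P, o) = (P*o)*P + o = o*P² + o = o + o*P²)
m(j, I) = j*(1 + j²)*(6*I + 6*j) (m(j, I) = (j*(1 + j²))*(6*(j + I)) = (j*(1 + j²))*(6*(I + j)) = (j*(1 + j²))*(6*I + 6*j) = j*(1 + j²)*(6*I + 6*j))
G/(-10834) + m(1272, -2148)/4728915 = -401616/(-10834) + (6*1272*(1 + 1272²)*(-2148 + 1272))/4728915 = -401616*(-1/10834) + (6*1272*(1 + 1617984)*(-876))*(1/4728915) = 200808/5417 + (6*1272*1617985*(-876))*(1/4728915) = 200808/5417 - 10817252291520*1/4728915 = 200808/5417 - 80127794752/35029 = -434045230068152/189752093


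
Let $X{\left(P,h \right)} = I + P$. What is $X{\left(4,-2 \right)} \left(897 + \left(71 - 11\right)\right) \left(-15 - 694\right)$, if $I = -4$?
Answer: $0$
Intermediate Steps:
$X{\left(P,h \right)} = -4 + P$
$X{\left(4,-2 \right)} \left(897 + \left(71 - 11\right)\right) \left(-15 - 694\right) = \left(-4 + 4\right) \left(897 + \left(71 - 11\right)\right) \left(-15 - 694\right) = 0 \left(897 + \left(71 - 11\right)\right) \left(-709\right) = 0 \left(897 + 60\right) \left(-709\right) = 0 \cdot 957 \left(-709\right) = 0 \left(-678513\right) = 0$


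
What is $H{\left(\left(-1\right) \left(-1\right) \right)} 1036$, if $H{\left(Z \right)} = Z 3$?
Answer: $3108$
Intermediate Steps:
$H{\left(Z \right)} = 3 Z$
$H{\left(\left(-1\right) \left(-1\right) \right)} 1036 = 3 \left(\left(-1\right) \left(-1\right)\right) 1036 = 3 \cdot 1 \cdot 1036 = 3 \cdot 1036 = 3108$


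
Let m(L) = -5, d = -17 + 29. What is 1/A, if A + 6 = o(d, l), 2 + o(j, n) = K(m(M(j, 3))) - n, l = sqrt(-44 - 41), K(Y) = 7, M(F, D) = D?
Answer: I/(sqrt(85) - I) ≈ -0.011628 + 0.1072*I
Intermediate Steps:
d = 12
l = I*sqrt(85) (l = sqrt(-85) = I*sqrt(85) ≈ 9.2195*I)
o(j, n) = 5 - n (o(j, n) = -2 + (7 - n) = 5 - n)
A = -1 - I*sqrt(85) (A = -6 + (5 - I*sqrt(85)) = -1 - I*sqrt(85) ≈ -1.0 - 9.2195*I)
1/A = 1/(-1 - I*sqrt(85))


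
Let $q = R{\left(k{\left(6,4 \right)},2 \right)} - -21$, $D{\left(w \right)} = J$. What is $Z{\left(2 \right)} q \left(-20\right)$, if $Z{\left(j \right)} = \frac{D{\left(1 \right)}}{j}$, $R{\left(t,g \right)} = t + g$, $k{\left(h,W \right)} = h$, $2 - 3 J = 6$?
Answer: $\frac{1160}{3} \approx 386.67$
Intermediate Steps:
$J = - \frac{4}{3}$ ($J = \frac{2}{3} - 2 = - \frac{4}{3} \approx -1.3333$)
$D{\left(w \right)} = - \frac{4}{3}$
$R{\left(t,g \right)} = g + t$
$Z{\left(j \right)} = - \frac{4}{3 j}$
$q = 29$ ($q = \left(2 + 6\right) - -21 = 8 + 21 = 29$)
$Z{\left(2 \right)} q \left(-20\right) = - \frac{4}{3 \cdot 2} \cdot 29 \left(-20\right) = \left(- \frac{4}{3}\right) \frac{1}{2} \cdot 29 \left(-20\right) = \left(- \frac{2}{3}\right) 29 \left(-20\right) = \left(- \frac{58}{3}\right) \left(-20\right) = \frac{1160}{3}$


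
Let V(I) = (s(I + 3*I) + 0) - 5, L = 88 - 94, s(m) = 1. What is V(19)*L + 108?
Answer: 132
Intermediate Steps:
L = -6
V(I) = -4 (V(I) = (1 + 0) - 5 = 1 - 5 = -4)
V(19)*L + 108 = -4*(-6) + 108 = 24 + 108 = 132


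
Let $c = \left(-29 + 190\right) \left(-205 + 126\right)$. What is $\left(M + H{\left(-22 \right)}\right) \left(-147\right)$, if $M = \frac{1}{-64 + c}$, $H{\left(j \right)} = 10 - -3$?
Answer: $- \frac{8142722}{4261} \approx -1911.0$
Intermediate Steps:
$H{\left(j \right)} = 13$ ($H{\left(j \right)} = 10 + 3 = 13$)
$c = -12719$ ($c = 161 \left(-79\right) = -12719$)
$M = - \frac{1}{12783}$ ($M = \frac{1}{-64 - 12719} = \frac{1}{-12783} = - \frac{1}{12783} \approx -7.8229 \cdot 10^{-5}$)
$\left(M + H{\left(-22 \right)}\right) \left(-147\right) = \left(- \frac{1}{12783} + 13\right) \left(-147\right) = \frac{166178}{12783} \left(-147\right) = - \frac{8142722}{4261}$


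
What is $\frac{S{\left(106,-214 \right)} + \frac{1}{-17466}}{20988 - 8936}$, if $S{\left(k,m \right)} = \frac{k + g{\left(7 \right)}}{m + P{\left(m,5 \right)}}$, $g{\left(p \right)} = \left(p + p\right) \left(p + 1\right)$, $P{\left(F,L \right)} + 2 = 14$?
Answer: $- \frac{1903895}{21260523432} \approx -8.9551 \cdot 10^{-5}$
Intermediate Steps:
$P{\left(F,L \right)} = 12$ ($P{\left(F,L \right)} = -2 + 14 = 12$)
$g{\left(p \right)} = 2 p \left(1 + p\right)$
$S{\left(k,m \right)} = \frac{112 + k}{12 + m}$ ($S{\left(k,m \right)} = \frac{k + 2 \cdot 7 \left(1 + 7\right)}{m + 12} = \frac{k + 2 \cdot 7 \cdot 8}{12 + m} = \frac{k + 112}{12 + m} = \frac{112 + k}{12 + m}$)
$\frac{S{\left(106,-214 \right)} + \frac{1}{-17466}}{20988 - 8936} = \frac{\frac{112 + 106}{12 - 214} + \frac{1}{-17466}}{20988 - 8936} = \frac{\frac{1}{-202} \cdot 218 - \frac{1}{17466}}{12052} = \left(\left(- \frac{1}{202}\right) 218 - \frac{1}{17466}\right) \frac{1}{12052} = \left(- \frac{109}{101} - \frac{1}{17466}\right) \frac{1}{12052} = \left(- \frac{1903895}{1764066}\right) \frac{1}{12052} = - \frac{1903895}{21260523432}$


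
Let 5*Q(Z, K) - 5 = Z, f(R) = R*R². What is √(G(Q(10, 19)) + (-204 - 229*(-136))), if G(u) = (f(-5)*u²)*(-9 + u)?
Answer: √37690 ≈ 194.14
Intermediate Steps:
f(R) = R³
Q(Z, K) = 1 + Z/5
G(u) = -125*u²*(-9 + u) (G(u) = ((-5)³*u²)*(-9 + u) = (-125*u²)*(-9 + u) = -125*u²*(-9 + u))
√(G(Q(10, 19)) + (-204 - 229*(-136))) = √(125*(1 + (⅕)*10)²*(9 - (1 + (⅕)*10)) + (-204 - 229*(-136))) = √(125*(1 + 2)²*(9 - (1 + 2)) + (-204 + 31144)) = √(125*3²*(9 - 1*3) + 30940) = √(125*9*(9 - 3) + 30940) = √(125*9*6 + 30940) = √(6750 + 30940) = √37690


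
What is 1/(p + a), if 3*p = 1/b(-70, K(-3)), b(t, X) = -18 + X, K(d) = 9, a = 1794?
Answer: 27/48437 ≈ 0.00055743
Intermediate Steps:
p = -1/27 (p = 1/(3*(-18 + 9)) = (1/3)/(-9) = (1/3)*(-1/9) = -1/27 ≈ -0.037037)
1/(p + a) = 1/(-1/27 + 1794) = 1/(48437/27) = 27/48437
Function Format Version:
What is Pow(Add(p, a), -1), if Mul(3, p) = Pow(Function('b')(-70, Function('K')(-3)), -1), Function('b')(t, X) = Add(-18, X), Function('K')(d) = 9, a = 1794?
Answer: Rational(27, 48437) ≈ 0.00055743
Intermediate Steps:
p = Rational(-1, 27) (p = Mul(Rational(1, 3), Pow(Add(-18, 9), -1)) = Mul(Rational(1, 3), Pow(-9, -1)) = Mul(Rational(1, 3), Rational(-1, 9)) = Rational(-1, 27) ≈ -0.037037)
Pow(Add(p, a), -1) = Pow(Add(Rational(-1, 27), 1794), -1) = Pow(Rational(48437, 27), -1) = Rational(27, 48437)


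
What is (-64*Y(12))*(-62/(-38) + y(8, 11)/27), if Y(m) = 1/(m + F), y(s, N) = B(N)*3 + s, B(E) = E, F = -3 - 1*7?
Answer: -51712/513 ≈ -100.80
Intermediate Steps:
F = -10 (F = -3 - 7 = -10)
y(s, N) = s + 3*N (y(s, N) = N*3 + s = 3*N + s = s + 3*N)
Y(m) = 1/(-10 + m) (Y(m) = 1/(m - 10) = 1/(-10 + m))
(-64*Y(12))*(-62/(-38) + y(8, 11)/27) = (-64/(-10 + 12))*(-62/(-38) + (8 + 3*11)/27) = (-64/2)*(-62*(-1/38) + (8 + 33)*(1/27)) = (-64*½)*(31/19 + 41*(1/27)) = -32*(31/19 + 41/27) = -32*1616/513 = -51712/513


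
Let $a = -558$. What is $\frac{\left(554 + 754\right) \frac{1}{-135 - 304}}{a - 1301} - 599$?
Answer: $- \frac{488843191}{816101} \approx -599.0$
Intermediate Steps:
$\frac{\left(554 + 754\right) \frac{1}{-135 - 304}}{a - 1301} - 599 = \frac{\left(554 + 754\right) \frac{1}{-135 - 304}}{-558 - 1301} - 599 = \frac{1308 \frac{1}{-439}}{-1859} - 599 = 1308 \left(- \frac{1}{439}\right) \left(- \frac{1}{1859}\right) - 599 = \left(- \frac{1308}{439}\right) \left(- \frac{1}{1859}\right) - 599 = \frac{1308}{816101} - 599 = - \frac{488843191}{816101}$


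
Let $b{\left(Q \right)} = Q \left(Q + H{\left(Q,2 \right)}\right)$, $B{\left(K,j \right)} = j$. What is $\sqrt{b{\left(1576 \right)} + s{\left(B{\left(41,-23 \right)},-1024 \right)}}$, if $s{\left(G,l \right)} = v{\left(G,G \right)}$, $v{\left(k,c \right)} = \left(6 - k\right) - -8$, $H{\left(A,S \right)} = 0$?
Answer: $\sqrt{2483813} \approx 1576.0$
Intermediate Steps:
$v{\left(k,c \right)} = 14 - k$ ($v{\left(k,c \right)} = \left(6 - k\right) + 8 = 14 - k$)
$b{\left(Q \right)} = Q^{2}$ ($b{\left(Q \right)} = Q \left(Q + 0\right) = Q Q = Q^{2}$)
$s{\left(G,l \right)} = 14 - G$
$\sqrt{b{\left(1576 \right)} + s{\left(B{\left(41,-23 \right)},-1024 \right)}} = \sqrt{1576^{2} + \left(14 - -23\right)} = \sqrt{2483776 + \left(14 + 23\right)} = \sqrt{2483776 + 37} = \sqrt{2483813}$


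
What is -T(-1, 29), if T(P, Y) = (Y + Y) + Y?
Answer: -87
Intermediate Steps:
T(P, Y) = 3*Y (T(P, Y) = 2*Y + Y = 3*Y)
-T(-1, 29) = -3*29 = -1*87 = -87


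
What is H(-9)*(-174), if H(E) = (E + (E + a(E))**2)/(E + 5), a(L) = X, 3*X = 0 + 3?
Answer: 4785/2 ≈ 2392.5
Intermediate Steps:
X = 1 (X = (0 + 3)/3 = (1/3)*3 = 1)
a(L) = 1
H(E) = (E + (1 + E)**2)/(5 + E) (H(E) = (E + (E + 1)**2)/(E + 5) = (E + (1 + E)**2)/(5 + E))
H(-9)*(-174) = ((-9 + (1 - 9)**2)/(5 - 9))*(-174) = ((-9 + (-8)**2)/(-4))*(-174) = -(-9 + 64)/4*(-174) = -1/4*55*(-174) = -55/4*(-174) = 4785/2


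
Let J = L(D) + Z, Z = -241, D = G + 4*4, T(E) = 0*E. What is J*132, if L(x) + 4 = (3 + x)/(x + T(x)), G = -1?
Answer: -160908/5 ≈ -32182.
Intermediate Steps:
T(E) = 0
D = 15 (D = -1 + 4*4 = -1 + 16 = 15)
L(x) = -4 + (3 + x)/x (L(x) = -4 + (3 + x)/(x + 0) = -4 + (3 + x)/x)
J = -1219/5 (J = (-3 + 3/15) - 241 = (-3 + 3*(1/15)) - 241 = (-3 + 1/5) - 241 = -14/5 - 241 = -1219/5 ≈ -243.80)
J*132 = -1219/5*132 = -160908/5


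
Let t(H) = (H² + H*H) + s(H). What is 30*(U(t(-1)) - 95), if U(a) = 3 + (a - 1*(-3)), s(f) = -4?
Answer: -2730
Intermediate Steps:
t(H) = -4 + 2*H² (t(H) = (H² + H*H) - 4 = (H² + H²) - 4 = 2*H² - 4 = -4 + 2*H²)
U(a) = 6 + a (U(a) = 3 + (a + 3) = 3 + (3 + a) = 6 + a)
30*(U(t(-1)) - 95) = 30*((6 + (-4 + 2*(-1)²)) - 95) = 30*((6 + (-4 + 2*1)) - 95) = 30*((6 + (-4 + 2)) - 95) = 30*((6 - 2) - 95) = 30*(4 - 95) = 30*(-91) = -2730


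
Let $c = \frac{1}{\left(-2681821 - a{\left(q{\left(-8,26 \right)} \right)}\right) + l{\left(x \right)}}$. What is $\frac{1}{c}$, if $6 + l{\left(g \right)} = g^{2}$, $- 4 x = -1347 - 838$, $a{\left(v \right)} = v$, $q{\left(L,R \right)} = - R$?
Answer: $- \frac{38134591}{16} \approx -2.3834 \cdot 10^{6}$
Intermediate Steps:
$x = \frac{2185}{4}$ ($x = - \frac{-1347 - 838}{4} = \left(- \frac{1}{4}\right) \left(-2185\right) = \frac{2185}{4} \approx 546.25$)
$l{\left(g \right)} = -6 + g^{2}$
$c = - \frac{16}{38134591}$ ($c = \frac{1}{\left(-2681821 - \left(-1\right) 26\right) - \left(6 - \left(\frac{2185}{4}\right)^{2}\right)} = \frac{1}{\left(-2681821 - -26\right) + \left(-6 + \frac{4774225}{16}\right)} = \frac{1}{\left(-2681821 + 26\right) + \frac{4774129}{16}} = \frac{1}{-2681795 + \frac{4774129}{16}} = \frac{1}{- \frac{38134591}{16}} = - \frac{16}{38134591} \approx -4.1957 \cdot 10^{-7}$)
$\frac{1}{c} = \frac{1}{- \frac{16}{38134591}} = - \frac{38134591}{16}$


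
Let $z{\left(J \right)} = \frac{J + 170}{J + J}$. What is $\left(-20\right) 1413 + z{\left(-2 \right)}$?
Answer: $-28302$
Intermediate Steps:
$z{\left(J \right)} = \frac{170 + J}{2 J}$
$\left(-20\right) 1413 + z{\left(-2 \right)} = \left(-20\right) 1413 + \frac{170 - 2}{2 \left(-2\right)} = -28260 + \frac{1}{2} \left(- \frac{1}{2}\right) 168 = -28260 - 42 = -28302$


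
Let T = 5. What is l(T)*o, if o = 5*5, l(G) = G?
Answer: 125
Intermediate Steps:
o = 25
l(T)*o = 5*25 = 125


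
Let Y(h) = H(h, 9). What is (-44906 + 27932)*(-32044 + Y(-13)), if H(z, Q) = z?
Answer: 544135518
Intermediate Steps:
Y(h) = h
(-44906 + 27932)*(-32044 + Y(-13)) = (-44906 + 27932)*(-32044 - 13) = -16974*(-32057) = 544135518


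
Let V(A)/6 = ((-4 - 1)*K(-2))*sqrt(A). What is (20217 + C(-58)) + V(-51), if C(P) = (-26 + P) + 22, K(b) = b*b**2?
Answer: 20155 + 240*I*sqrt(51) ≈ 20155.0 + 1713.9*I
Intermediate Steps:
K(b) = b**3
C(P) = -4 + P
V(A) = 240*sqrt(A) (V(A) = 6*(((-4 - 1)*(-2)**3)*sqrt(A)) = 6*((-5*(-8))*sqrt(A)) = 6*(40*sqrt(A)) = 240*sqrt(A))
(20217 + C(-58)) + V(-51) = (20217 + (-4 - 58)) + 240*sqrt(-51) = (20217 - 62) + 240*(I*sqrt(51)) = 20155 + 240*I*sqrt(51)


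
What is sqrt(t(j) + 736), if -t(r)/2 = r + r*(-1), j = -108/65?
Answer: 4*sqrt(46) ≈ 27.129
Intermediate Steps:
j = -108/65 (j = -108*1/65 = -108/65 ≈ -1.6615)
t(r) = 0 (t(r) = -2*(r + r*(-1)) = -2*(r - r) = -2*0 = 0)
sqrt(t(j) + 736) = sqrt(0 + 736) = sqrt(736) = 4*sqrt(46)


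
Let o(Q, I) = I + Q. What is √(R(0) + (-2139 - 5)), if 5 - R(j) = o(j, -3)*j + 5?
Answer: 4*I*√134 ≈ 46.303*I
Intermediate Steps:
R(j) = -j*(-3 + j) (R(j) = 5 - ((-3 + j)*j + 5) = 5 - (j*(-3 + j) + 5) = 5 - (5 + j*(-3 + j)) = 5 + (-5 - j*(-3 + j)) = -j*(-3 + j))
√(R(0) + (-2139 - 5)) = √(0*(3 - 1*0) + (-2139 - 5)) = √(0*(3 + 0) - 2144) = √(0*3 - 2144) = √(0 - 2144) = √(-2144) = 4*I*√134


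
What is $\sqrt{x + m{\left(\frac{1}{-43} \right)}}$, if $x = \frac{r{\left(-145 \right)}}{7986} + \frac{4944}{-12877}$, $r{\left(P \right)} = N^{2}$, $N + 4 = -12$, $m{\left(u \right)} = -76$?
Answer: $\frac{2 i \sqrt{417063716979063}}{4674351} \approx 8.738 i$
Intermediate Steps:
$N = -16$ ($N = -4 - 12 = -16$)
$r{\left(P \right)} = 256$ ($r{\left(P \right)} = \left(-16\right)^{2} = 256$)
$x = - \frac{18093136}{51417861}$ ($x = \frac{256}{7986} + \frac{4944}{-12877} = 256 \cdot \frac{1}{7986} + 4944 \left(- \frac{1}{12877}\right) = \frac{128}{3993} - \frac{4944}{12877} = - \frac{18093136}{51417861} \approx -0.35188$)
$\sqrt{x + m{\left(\frac{1}{-43} \right)}} = \sqrt{- \frac{18093136}{51417861} - 76} = \sqrt{- \frac{3925850572}{51417861}} = \frac{2 i \sqrt{417063716979063}}{4674351}$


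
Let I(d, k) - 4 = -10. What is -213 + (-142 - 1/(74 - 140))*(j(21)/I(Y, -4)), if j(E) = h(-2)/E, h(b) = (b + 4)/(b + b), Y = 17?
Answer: -3551987/16632 ≈ -213.56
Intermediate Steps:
I(d, k) = -6 (I(d, k) = 4 - 10 = -6)
h(b) = (4 + b)/(2*b) (h(b) = (4 + b)/((2*b)) = (4 + b)*(1/(2*b)) = (4 + b)/(2*b))
j(E) = -1/(2*E) (j(E) = ((1/2)*(4 - 2)/(-2))/E = ((1/2)*(-1/2)*2)/E = -1/(2*E))
-213 + (-142 - 1/(74 - 140))*(j(21)/I(Y, -4)) = -213 + (-142 - 1/(74 - 140))*(-1/2/21/(-6)) = -213 + (-142 - 1/(-66))*(-1/2*1/21*(-1/6)) = -213 + (-142 - 1*(-1/66))*(-1/42*(-1/6)) = -213 + (-142 + 1/66)*(1/252) = -213 - 9371/66*1/252 = -213 - 9371/16632 = -3551987/16632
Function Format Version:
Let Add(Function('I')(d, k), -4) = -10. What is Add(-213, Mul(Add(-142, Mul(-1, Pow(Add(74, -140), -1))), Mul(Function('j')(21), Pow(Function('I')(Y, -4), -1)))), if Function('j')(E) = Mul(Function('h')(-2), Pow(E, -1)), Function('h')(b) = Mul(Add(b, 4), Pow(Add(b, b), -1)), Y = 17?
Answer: Rational(-3551987, 16632) ≈ -213.56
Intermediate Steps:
Function('I')(d, k) = -6 (Function('I')(d, k) = Add(4, -10) = -6)
Function('h')(b) = Mul(Rational(1, 2), Pow(b, -1), Add(4, b)) (Function('h')(b) = Mul(Add(4, b), Pow(Mul(2, b), -1)) = Mul(Add(4, b), Mul(Rational(1, 2), Pow(b, -1))) = Mul(Rational(1, 2), Pow(b, -1), Add(4, b)))
Function('j')(E) = Mul(Rational(-1, 2), Pow(E, -1)) (Function('j')(E) = Mul(Mul(Rational(1, 2), Pow(-2, -1), Add(4, -2)), Pow(E, -1)) = Mul(Mul(Rational(1, 2), Rational(-1, 2), 2), Pow(E, -1)) = Mul(Rational(-1, 2), Pow(E, -1)))
Add(-213, Mul(Add(-142, Mul(-1, Pow(Add(74, -140), -1))), Mul(Function('j')(21), Pow(Function('I')(Y, -4), -1)))) = Add(-213, Mul(Add(-142, Mul(-1, Pow(Add(74, -140), -1))), Mul(Mul(Rational(-1, 2), Pow(21, -1)), Pow(-6, -1)))) = Add(-213, Mul(Add(-142, Mul(-1, Pow(-66, -1))), Mul(Mul(Rational(-1, 2), Rational(1, 21)), Rational(-1, 6)))) = Add(-213, Mul(Add(-142, Mul(-1, Rational(-1, 66))), Mul(Rational(-1, 42), Rational(-1, 6)))) = Add(-213, Mul(Add(-142, Rational(1, 66)), Rational(1, 252))) = Add(-213, Mul(Rational(-9371, 66), Rational(1, 252))) = Add(-213, Rational(-9371, 16632)) = Rational(-3551987, 16632)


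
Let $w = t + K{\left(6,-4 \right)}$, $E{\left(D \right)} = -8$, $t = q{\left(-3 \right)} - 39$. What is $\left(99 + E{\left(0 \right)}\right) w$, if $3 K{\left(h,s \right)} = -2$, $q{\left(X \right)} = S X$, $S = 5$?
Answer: $- \frac{14924}{3} \approx -4974.7$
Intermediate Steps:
$q{\left(X \right)} = 5 X$
$K{\left(h,s \right)} = - \frac{2}{3}$ ($K{\left(h,s \right)} = \frac{1}{3} \left(-2\right) = - \frac{2}{3}$)
$t = -54$ ($t = 5 \left(-3\right) - 39 = -15 - 39 = -54$)
$w = - \frac{164}{3}$ ($w = -54 - \frac{2}{3} = - \frac{164}{3} \approx -54.667$)
$\left(99 + E{\left(0 \right)}\right) w = \left(99 - 8\right) \left(- \frac{164}{3}\right) = 91 \left(- \frac{164}{3}\right) = - \frac{14924}{3}$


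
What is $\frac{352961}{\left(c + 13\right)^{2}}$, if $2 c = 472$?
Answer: $\frac{352961}{62001} \approx 5.6928$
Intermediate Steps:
$c = 236$ ($c = \frac{1}{2} \cdot 472 = 236$)
$\frac{352961}{\left(c + 13\right)^{2}} = \frac{352961}{\left(236 + 13\right)^{2}} = \frac{352961}{249^{2}} = \frac{352961}{62001}$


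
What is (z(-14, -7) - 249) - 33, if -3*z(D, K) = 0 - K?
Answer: -853/3 ≈ -284.33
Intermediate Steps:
z(D, K) = K/3 (z(D, K) = -(0 - K)/3 = -(-1)*K/3 = K/3)
(z(-14, -7) - 249) - 33 = ((1/3)*(-7) - 249) - 33 = (-7/3 - 249) - 33 = -754/3 - 33 = -853/3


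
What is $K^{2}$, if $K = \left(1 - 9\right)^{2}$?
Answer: $4096$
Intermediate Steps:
$K = 64$ ($K = \left(1 - 9\right)^{2} = \left(-8\right)^{2} = 64$)
$K^{2} = 64^{2} = 4096$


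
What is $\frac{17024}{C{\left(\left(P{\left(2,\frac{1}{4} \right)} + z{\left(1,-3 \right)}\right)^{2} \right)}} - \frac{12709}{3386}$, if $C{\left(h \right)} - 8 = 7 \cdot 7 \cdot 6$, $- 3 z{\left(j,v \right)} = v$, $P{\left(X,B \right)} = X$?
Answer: $\frac{26902573}{511286} \approx 52.617$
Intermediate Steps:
$z{\left(j,v \right)} = - \frac{v}{3}$
$C{\left(h \right)} = 302$ ($C{\left(h \right)} = 8 + 7 \cdot 7 \cdot 6 = 8 + 49 \cdot 6 = 8 + 294 = 302$)
$\frac{17024}{C{\left(\left(P{\left(2,\frac{1}{4} \right)} + z{\left(1,-3 \right)}\right)^{2} \right)}} - \frac{12709}{3386} = \frac{17024}{302} - \frac{12709}{3386} = 17024 \cdot \frac{1}{302} - \frac{12709}{3386} = \frac{8512}{151} - \frac{12709}{3386} = \frac{26902573}{511286}$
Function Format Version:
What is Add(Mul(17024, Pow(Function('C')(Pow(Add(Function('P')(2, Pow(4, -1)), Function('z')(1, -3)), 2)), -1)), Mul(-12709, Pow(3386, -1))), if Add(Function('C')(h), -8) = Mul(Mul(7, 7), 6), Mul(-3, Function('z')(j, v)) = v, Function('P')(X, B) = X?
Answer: Rational(26902573, 511286) ≈ 52.617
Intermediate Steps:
Function('z')(j, v) = Mul(Rational(-1, 3), v)
Function('C')(h) = 302 (Function('C')(h) = Add(8, Mul(Mul(7, 7), 6)) = Add(8, Mul(49, 6)) = Add(8, 294) = 302)
Add(Mul(17024, Pow(Function('C')(Pow(Add(Function('P')(2, Pow(4, -1)), Function('z')(1, -3)), 2)), -1)), Mul(-12709, Pow(3386, -1))) = Add(Mul(17024, Pow(302, -1)), Mul(-12709, Pow(3386, -1))) = Add(Mul(17024, Rational(1, 302)), Mul(-12709, Rational(1, 3386))) = Add(Rational(8512, 151), Rational(-12709, 3386)) = Rational(26902573, 511286)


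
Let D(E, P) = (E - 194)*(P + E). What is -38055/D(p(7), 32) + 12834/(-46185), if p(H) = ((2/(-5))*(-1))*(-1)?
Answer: 4663139999/788100840 ≈ 5.9169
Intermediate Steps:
p(H) = -2/5 (p(H) = ((2*(-1/5))*(-1))*(-1) = -2/5*(-1)*(-1) = (2/5)*(-1) = -2/5)
D(E, P) = (-194 + E)*(E + P)
-38055/D(p(7), 32) + 12834/(-46185) = -38055/((-2/5)**2 - 194*(-2/5) - 194*32 - 2/5*32) + 12834/(-46185) = -38055/(4/25 + 388/5 - 6208 - 64/5) + 12834*(-1/46185) = -38055/(-153576/25) - 4278/15395 = -38055*(-25/153576) - 4278/15395 = 317125/51192 - 4278/15395 = 4663139999/788100840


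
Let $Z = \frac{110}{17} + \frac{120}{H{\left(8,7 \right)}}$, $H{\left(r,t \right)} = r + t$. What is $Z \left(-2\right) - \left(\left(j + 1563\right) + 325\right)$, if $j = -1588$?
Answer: $- \frac{5592}{17} \approx -328.94$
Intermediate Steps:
$Z = \frac{246}{17}$ ($Z = \frac{110}{17} + \frac{120}{8 + 7} = 110 \cdot \frac{1}{17} + \frac{120}{15} = \frac{110}{17} + 120 \cdot \frac{1}{15} = \frac{110}{17} + 8 = \frac{246}{17} \approx 14.471$)
$Z \left(-2\right) - \left(\left(j + 1563\right) + 325\right) = \frac{246}{17} \left(-2\right) - \left(\left(-1588 + 1563\right) + 325\right) = - \frac{492}{17} - \left(-25 + 325\right) = - \frac{492}{17} - 300 = - \frac{5592}{17}$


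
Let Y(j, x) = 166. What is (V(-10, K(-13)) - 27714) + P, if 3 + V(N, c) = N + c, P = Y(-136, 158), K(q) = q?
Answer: -27574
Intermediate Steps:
P = 166
V(N, c) = -3 + N + c (V(N, c) = -3 + (N + c) = -3 + N + c)
(V(-10, K(-13)) - 27714) + P = ((-3 - 10 - 13) - 27714) + 166 = (-26 - 27714) + 166 = -27740 + 166 = -27574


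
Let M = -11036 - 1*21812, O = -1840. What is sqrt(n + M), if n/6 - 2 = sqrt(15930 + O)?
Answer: sqrt(-32836 + 6*sqrt(14090)) ≈ 179.23*I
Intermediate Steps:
n = 12 + 6*sqrt(14090) (n = 12 + 6*sqrt(15930 - 1840) = 12 + 6*sqrt(14090) ≈ 724.21)
M = -32848 (M = -11036 - 21812 = -32848)
sqrt(n + M) = sqrt((12 + 6*sqrt(14090)) - 32848) = sqrt(-32836 + 6*sqrt(14090))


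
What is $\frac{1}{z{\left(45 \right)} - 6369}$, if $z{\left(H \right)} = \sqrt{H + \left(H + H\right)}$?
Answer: $- \frac{2123}{13521342} - \frac{\sqrt{15}}{13521342} \approx -0.0001573$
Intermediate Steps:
$z{\left(H \right)} = \sqrt{3} \sqrt{H}$ ($z{\left(H \right)} = \sqrt{H + 2 H} = \sqrt{3 H} = \sqrt{3} \sqrt{H}$)
$\frac{1}{z{\left(45 \right)} - 6369} = \frac{1}{\sqrt{3} \sqrt{45} - 6369} = \frac{1}{\sqrt{3} \cdot 3 \sqrt{5} - 6369} = \frac{1}{3 \sqrt{15} - 6369} = \frac{1}{-6369 + 3 \sqrt{15}}$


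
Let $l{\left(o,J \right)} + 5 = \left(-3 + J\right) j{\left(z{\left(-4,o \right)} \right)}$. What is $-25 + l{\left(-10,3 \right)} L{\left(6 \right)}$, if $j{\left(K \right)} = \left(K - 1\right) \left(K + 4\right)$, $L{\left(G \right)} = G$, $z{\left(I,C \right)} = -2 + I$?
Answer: $-55$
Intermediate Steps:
$j{\left(K \right)} = \left(-1 + K\right) \left(4 + K\right)$
$l{\left(o,J \right)} = -47 + 14 J$ ($l{\left(o,J \right)} = -5 + \left(-3 + J\right) \left(-4 + \left(-2 - 4\right)^{2} + 3 \left(-2 - 4\right)\right) = -5 + \left(-3 + J\right) \left(-4 + \left(-6\right)^{2} + 3 \left(-6\right)\right) = -5 + \left(-3 + J\right) \left(-4 + 36 - 18\right) = -5 + \left(-3 + J\right) 14 = -5 + \left(-42 + 14 J\right) = -47 + 14 J$)
$-25 + l{\left(-10,3 \right)} L{\left(6 \right)} = -25 + \left(-47 + 14 \cdot 3\right) 6 = -25 + \left(-47 + 42\right) 6 = -25 - 30 = -55$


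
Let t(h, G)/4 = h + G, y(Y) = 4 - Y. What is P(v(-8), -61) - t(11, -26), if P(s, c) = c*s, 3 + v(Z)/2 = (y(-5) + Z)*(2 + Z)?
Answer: 1158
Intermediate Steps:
v(Z) = -6 + 2*(2 + Z)*(9 + Z) (v(Z) = -6 + 2*(((4 - 1*(-5)) + Z)*(2 + Z)) = -6 + 2*(((4 + 5) + Z)*(2 + Z)) = -6 + 2*((9 + Z)*(2 + Z)) = -6 + 2*((2 + Z)*(9 + Z)) = -6 + 2*(2 + Z)*(9 + Z))
t(h, G) = 4*G + 4*h (t(h, G) = 4*(h + G) = 4*(G + h) = 4*G + 4*h)
P(v(-8), -61) - t(11, -26) = -61*(30 + 2*(-8)**2 + 22*(-8)) - (4*(-26) + 4*11) = -61*(30 + 2*64 - 176) - (-104 + 44) = -61*(30 + 128 - 176) - 1*(-60) = -61*(-18) + 60 = 1098 + 60 = 1158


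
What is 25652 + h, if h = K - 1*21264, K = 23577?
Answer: 27965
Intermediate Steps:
h = 2313 (h = 23577 - 1*21264 = 23577 - 21264 = 2313)
25652 + h = 25652 + 2313 = 27965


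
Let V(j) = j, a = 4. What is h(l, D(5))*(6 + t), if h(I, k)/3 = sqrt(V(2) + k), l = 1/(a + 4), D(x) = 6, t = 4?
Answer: 60*sqrt(2) ≈ 84.853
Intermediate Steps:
l = 1/8 (l = 1/(4 + 4) = 1/8 ≈ 0.12500)
h(I, k) = 3*sqrt(2 + k)
h(l, D(5))*(6 + t) = (3*sqrt(2 + 6))*(6 + 4) = (3*sqrt(8))*10 = (3*(2*sqrt(2)))*10 = (6*sqrt(2))*10 = 60*sqrt(2)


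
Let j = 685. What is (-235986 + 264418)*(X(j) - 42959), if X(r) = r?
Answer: -1201934368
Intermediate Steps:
(-235986 + 264418)*(X(j) - 42959) = (-235986 + 264418)*(685 - 42959) = 28432*(-42274) = -1201934368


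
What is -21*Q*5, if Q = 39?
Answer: -4095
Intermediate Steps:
-21*Q*5 = -21*39*5 = -819*5 = -4095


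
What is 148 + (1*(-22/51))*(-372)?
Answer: 5244/17 ≈ 308.47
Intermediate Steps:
148 + (1*(-22/51))*(-372) = 148 - 22/51*(-372) = 148 + 2728/17 = 5244/17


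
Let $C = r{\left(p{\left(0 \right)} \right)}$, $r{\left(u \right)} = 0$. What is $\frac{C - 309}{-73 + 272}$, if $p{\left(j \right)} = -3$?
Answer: $- \frac{309}{199} \approx -1.5528$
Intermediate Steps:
$C = 0$
$\frac{C - 309}{-73 + 272} = \frac{0 - 309}{-73 + 272} = \frac{0 - 309}{199} = \left(-309\right) \frac{1}{199} = - \frac{309}{199}$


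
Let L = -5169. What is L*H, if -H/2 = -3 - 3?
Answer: -62028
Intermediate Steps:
H = 12 (H = -2*(-3 - 3) = -2*(-6) = 12)
L*H = -5169*12 = -62028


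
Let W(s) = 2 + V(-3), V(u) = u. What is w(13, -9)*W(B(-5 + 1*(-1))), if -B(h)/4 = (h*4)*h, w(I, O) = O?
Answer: 9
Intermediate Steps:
B(h) = -16*h**2 (B(h) = -4*h*4*h = -4*4*h*h = -16*h**2)
W(s) = -1 (W(s) = 2 - 3 = -1)
w(13, -9)*W(B(-5 + 1*(-1))) = -9*(-1) = 9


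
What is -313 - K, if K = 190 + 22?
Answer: -525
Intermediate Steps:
K = 212
-313 - K = -313 - 1*212 = -313 - 212 = -525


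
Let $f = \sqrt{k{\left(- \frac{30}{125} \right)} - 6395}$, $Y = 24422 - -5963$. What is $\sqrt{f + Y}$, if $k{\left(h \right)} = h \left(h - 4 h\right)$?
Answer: $\frac{\sqrt{759625 + i \sqrt{3996983}}}{5} \approx 174.31 + 0.22939 i$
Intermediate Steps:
$k{\left(h \right)} = - 3 h^{2}$ ($k{\left(h \right)} = h \left(- 3 h\right) = - 3 h^{2}$)
$Y = 30385$ ($Y = 24422 + 5963 = 30385$)
$f = \frac{i \sqrt{3996983}}{25}$ ($f = \sqrt{- 3 \left(- \frac{30}{125}\right)^{2} - 6395} = \sqrt{- 3 \left(\left(-30\right) \frac{1}{125}\right)^{2} - 6395} = \sqrt{- 3 \left(- \frac{6}{25}\right)^{2} - 6395} = \sqrt{\left(-3\right) \frac{36}{625} - 6395} = \sqrt{- \frac{108}{625} - 6395} = \sqrt{- \frac{3996983}{625}} = \frac{i \sqrt{3996983}}{25} \approx 79.97 i$)
$\sqrt{f + Y} = \sqrt{\frac{i \sqrt{3996983}}{25} + 30385} = \sqrt{30385 + \frac{i \sqrt{3996983}}{25}}$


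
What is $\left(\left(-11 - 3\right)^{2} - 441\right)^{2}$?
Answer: $60025$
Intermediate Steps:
$\left(\left(-11 - 3\right)^{2} - 441\right)^{2} = \left(\left(-14\right)^{2} - 441\right)^{2} = \left(196 - 441\right)^{2} = \left(-245\right)^{2} = 60025$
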